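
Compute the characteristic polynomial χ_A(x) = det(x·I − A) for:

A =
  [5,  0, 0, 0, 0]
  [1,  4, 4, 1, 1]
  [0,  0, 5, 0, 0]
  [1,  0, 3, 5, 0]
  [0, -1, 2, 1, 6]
x^5 - 25*x^4 + 250*x^3 - 1250*x^2 + 3125*x - 3125

Expanding det(x·I − A) (e.g. by cofactor expansion or by noting that A is similar to its Jordan form J, which has the same characteristic polynomial as A) gives
  χ_A(x) = x^5 - 25*x^4 + 250*x^3 - 1250*x^2 + 3125*x - 3125
which factors as (x - 5)^5. The eigenvalues (with algebraic multiplicities) are λ = 5 with multiplicity 5.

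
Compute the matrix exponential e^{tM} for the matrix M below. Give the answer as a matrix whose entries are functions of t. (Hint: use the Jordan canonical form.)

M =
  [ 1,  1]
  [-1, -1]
e^{tM} =
  [t + 1, t]
  [-t, 1 - t]

Strategy: write M = P · J · P⁻¹ where J is a Jordan canonical form, so e^{tM} = P · e^{tJ} · P⁻¹, and e^{tJ} can be computed block-by-block.

M has Jordan form
J =
  [0, 1]
  [0, 0]
(up to reordering of blocks).

Per-block formulas:
  For a 2×2 Jordan block J_2(0): exp(t · J_2(0)) = e^(0t)·(I + t·N), where N is the 2×2 nilpotent shift.

After assembling e^{tJ} and conjugating by P, we get:

e^{tM} =
  [t + 1, t]
  [-t, 1 - t]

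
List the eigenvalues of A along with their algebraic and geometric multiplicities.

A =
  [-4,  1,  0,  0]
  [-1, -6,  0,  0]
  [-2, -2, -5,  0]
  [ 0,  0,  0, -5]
λ = -5: alg = 4, geom = 3

Step 1 — factor the characteristic polynomial to read off the algebraic multiplicities:
  χ_A(x) = (x + 5)^4

Step 2 — compute geometric multiplicities via the rank-nullity identity g(λ) = n − rank(A − λI):
  rank(A − (-5)·I) = 1, so dim ker(A − (-5)·I) = n − 1 = 3

Summary:
  λ = -5: algebraic multiplicity = 4, geometric multiplicity = 3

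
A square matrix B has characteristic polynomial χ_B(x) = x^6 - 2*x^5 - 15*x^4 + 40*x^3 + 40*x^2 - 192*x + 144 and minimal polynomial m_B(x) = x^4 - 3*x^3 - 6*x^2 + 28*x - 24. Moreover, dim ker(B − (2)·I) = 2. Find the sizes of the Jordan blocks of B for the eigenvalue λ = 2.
Block sizes for λ = 2: [3, 1]

Step 1 — from the characteristic polynomial, algebraic multiplicity of λ = 2 is 4. From dim ker(B − (2)·I) = 2, there are exactly 2 Jordan blocks for λ = 2.
Step 2 — from the minimal polynomial, the factor (x − 2)^3 tells us the largest block for λ = 2 has size 3.
Step 3 — with total size 4, 2 blocks, and largest block 3, the block sizes (in nonincreasing order) are [3, 1].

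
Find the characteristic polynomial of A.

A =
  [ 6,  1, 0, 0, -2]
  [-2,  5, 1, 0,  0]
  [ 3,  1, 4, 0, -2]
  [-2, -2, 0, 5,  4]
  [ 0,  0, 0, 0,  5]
x^5 - 25*x^4 + 250*x^3 - 1250*x^2 + 3125*x - 3125

Expanding det(x·I − A) (e.g. by cofactor expansion or by noting that A is similar to its Jordan form J, which has the same characteristic polynomial as A) gives
  χ_A(x) = x^5 - 25*x^4 + 250*x^3 - 1250*x^2 + 3125*x - 3125
which factors as (x - 5)^5. The eigenvalues (with algebraic multiplicities) are λ = 5 with multiplicity 5.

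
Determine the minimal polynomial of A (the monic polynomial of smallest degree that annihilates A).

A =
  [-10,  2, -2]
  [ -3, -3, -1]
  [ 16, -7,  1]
x^3 + 12*x^2 + 48*x + 64

The characteristic polynomial is χ_A(x) = (x + 4)^3, so the eigenvalues are known. The minimal polynomial is
  m_A(x) = Π_λ (x − λ)^{k_λ}
where k_λ is the size of the *largest* Jordan block for λ (equivalently, the smallest k with (A − λI)^k v = 0 for every generalised eigenvector v of λ).

  λ = -4: largest Jordan block has size 3, contributing (x + 4)^3

So m_A(x) = (x + 4)^3 = x^3 + 12*x^2 + 48*x + 64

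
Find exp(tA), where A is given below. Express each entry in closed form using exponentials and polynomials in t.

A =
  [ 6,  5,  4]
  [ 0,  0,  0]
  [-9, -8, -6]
e^{tA} =
  [6*t + 1, -t^2 + 5*t, 4*t]
  [0, 1, 0]
  [-9*t, 3*t^2/2 - 8*t, 1 - 6*t]

Strategy: write A = P · J · P⁻¹ where J is a Jordan canonical form, so e^{tA} = P · e^{tJ} · P⁻¹, and e^{tJ} can be computed block-by-block.

A has Jordan form
J =
  [0, 1, 0]
  [0, 0, 1]
  [0, 0, 0]
(up to reordering of blocks).

Per-block formulas:
  For a 3×3 Jordan block J_3(0): exp(t · J_3(0)) = e^(0t)·(I + t·N + (t^2/2)·N^2), where N is the 3×3 nilpotent shift.

After assembling e^{tJ} and conjugating by P, we get:

e^{tA} =
  [6*t + 1, -t^2 + 5*t, 4*t]
  [0, 1, 0]
  [-9*t, 3*t^2/2 - 8*t, 1 - 6*t]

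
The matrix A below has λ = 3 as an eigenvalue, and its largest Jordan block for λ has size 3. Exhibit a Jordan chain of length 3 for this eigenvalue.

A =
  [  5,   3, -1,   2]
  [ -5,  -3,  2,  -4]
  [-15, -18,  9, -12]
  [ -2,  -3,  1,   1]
A Jordan chain for λ = 3 of length 3:
v_1 = (0, -2, -6, 0)ᵀ
v_2 = (2, -5, -15, -2)ᵀ
v_3 = (1, 0, 0, 0)ᵀ

Let N = A − (3)·I. We want v_3 with N^3 v_3 = 0 but N^2 v_3 ≠ 0; then v_{j-1} := N · v_j for j = 3, …, 2.

Pick v_3 = (1, 0, 0, 0)ᵀ.
Then v_2 = N · v_3 = (2, -5, -15, -2)ᵀ.
Then v_1 = N · v_2 = (0, -2, -6, 0)ᵀ.

Sanity check: (A − (3)·I) v_1 = (0, 0, 0, 0)ᵀ = 0. ✓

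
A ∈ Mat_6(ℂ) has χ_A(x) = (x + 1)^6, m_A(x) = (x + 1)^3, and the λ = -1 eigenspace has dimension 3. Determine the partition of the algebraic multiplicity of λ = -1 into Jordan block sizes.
Block sizes for λ = -1: [3, 2, 1]

Step 1 — from the characteristic polynomial, algebraic multiplicity of λ = -1 is 6. From dim ker(A − (-1)·I) = 3, there are exactly 3 Jordan blocks for λ = -1.
Step 2 — from the minimal polynomial, the factor (x + 1)^3 tells us the largest block for λ = -1 has size 3.
Step 3 — with total size 6, 3 blocks, and largest block 3, the block sizes (in nonincreasing order) are [3, 2, 1].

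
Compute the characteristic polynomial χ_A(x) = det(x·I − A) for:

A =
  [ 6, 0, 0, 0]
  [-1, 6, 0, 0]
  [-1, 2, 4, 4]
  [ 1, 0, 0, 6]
x^4 - 22*x^3 + 180*x^2 - 648*x + 864

Expanding det(x·I − A) (e.g. by cofactor expansion or by noting that A is similar to its Jordan form J, which has the same characteristic polynomial as A) gives
  χ_A(x) = x^4 - 22*x^3 + 180*x^2 - 648*x + 864
which factors as (x - 6)^3*(x - 4). The eigenvalues (with algebraic multiplicities) are λ = 4 with multiplicity 1, λ = 6 with multiplicity 3.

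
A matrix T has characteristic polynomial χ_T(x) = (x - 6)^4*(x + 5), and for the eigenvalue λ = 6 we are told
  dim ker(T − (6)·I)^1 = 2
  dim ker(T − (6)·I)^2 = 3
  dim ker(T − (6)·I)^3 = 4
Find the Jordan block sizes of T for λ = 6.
Block sizes for λ = 6: [3, 1]

From the dimensions of kernels of powers, the number of Jordan blocks of size at least j is d_j − d_{j−1} where d_j = dim ker(N^j) (with d_0 = 0). Computing the differences gives [2, 1, 1].
The number of blocks of size exactly k is (#blocks of size ≥ k) − (#blocks of size ≥ k + 1), so the partition is: 1 block(s) of size 1, 1 block(s) of size 3.
In nonincreasing order the block sizes are [3, 1].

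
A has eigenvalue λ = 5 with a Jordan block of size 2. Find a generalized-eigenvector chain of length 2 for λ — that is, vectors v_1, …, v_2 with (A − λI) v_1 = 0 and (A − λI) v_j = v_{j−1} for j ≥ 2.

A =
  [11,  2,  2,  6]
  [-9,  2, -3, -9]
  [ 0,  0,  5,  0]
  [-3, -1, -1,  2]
A Jordan chain for λ = 5 of length 2:
v_1 = (6, -9, 0, -3)ᵀ
v_2 = (1, 0, 0, 0)ᵀ

Let N = A − (5)·I. We want v_2 with N^2 v_2 = 0 but N^1 v_2 ≠ 0; then v_{j-1} := N · v_j for j = 2, …, 2.

Pick v_2 = (1, 0, 0, 0)ᵀ.
Then v_1 = N · v_2 = (6, -9, 0, -3)ᵀ.

Sanity check: (A − (5)·I) v_1 = (0, 0, 0, 0)ᵀ = 0. ✓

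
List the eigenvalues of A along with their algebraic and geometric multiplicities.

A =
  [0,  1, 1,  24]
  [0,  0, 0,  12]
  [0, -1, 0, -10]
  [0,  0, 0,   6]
λ = 0: alg = 3, geom = 1; λ = 6: alg = 1, geom = 1

Step 1 — factor the characteristic polynomial to read off the algebraic multiplicities:
  χ_A(x) = x^3*(x - 6)

Step 2 — compute geometric multiplicities via the rank-nullity identity g(λ) = n − rank(A − λI):
  rank(A − (0)·I) = 3, so dim ker(A − (0)·I) = n − 3 = 1
  rank(A − (6)·I) = 3, so dim ker(A − (6)·I) = n − 3 = 1

Summary:
  λ = 0: algebraic multiplicity = 3, geometric multiplicity = 1
  λ = 6: algebraic multiplicity = 1, geometric multiplicity = 1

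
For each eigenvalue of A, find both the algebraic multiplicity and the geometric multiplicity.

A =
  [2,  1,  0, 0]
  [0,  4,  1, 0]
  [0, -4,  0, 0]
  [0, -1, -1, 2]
λ = 2: alg = 4, geom = 2

Step 1 — factor the characteristic polynomial to read off the algebraic multiplicities:
  χ_A(x) = (x - 2)^4

Step 2 — compute geometric multiplicities via the rank-nullity identity g(λ) = n − rank(A − λI):
  rank(A − (2)·I) = 2, so dim ker(A − (2)·I) = n − 2 = 2

Summary:
  λ = 2: algebraic multiplicity = 4, geometric multiplicity = 2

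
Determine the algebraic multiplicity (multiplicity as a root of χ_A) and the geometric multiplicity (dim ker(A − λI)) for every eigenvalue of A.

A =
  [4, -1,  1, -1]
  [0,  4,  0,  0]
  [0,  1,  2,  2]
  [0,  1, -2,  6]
λ = 4: alg = 4, geom = 2

Step 1 — factor the characteristic polynomial to read off the algebraic multiplicities:
  χ_A(x) = (x - 4)^4

Step 2 — compute geometric multiplicities via the rank-nullity identity g(λ) = n − rank(A − λI):
  rank(A − (4)·I) = 2, so dim ker(A − (4)·I) = n − 2 = 2

Summary:
  λ = 4: algebraic multiplicity = 4, geometric multiplicity = 2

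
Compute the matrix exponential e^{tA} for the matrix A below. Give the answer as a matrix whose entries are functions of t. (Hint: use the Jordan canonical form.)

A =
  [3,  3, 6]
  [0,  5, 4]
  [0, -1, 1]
e^{tA} =
  [exp(3*t), 3*t*exp(3*t), 6*t*exp(3*t)]
  [0, 2*t*exp(3*t) + exp(3*t), 4*t*exp(3*t)]
  [0, -t*exp(3*t), -2*t*exp(3*t) + exp(3*t)]

Strategy: write A = P · J · P⁻¹ where J is a Jordan canonical form, so e^{tA} = P · e^{tJ} · P⁻¹, and e^{tJ} can be computed block-by-block.

A has Jordan form
J =
  [3, 1, 0]
  [0, 3, 0]
  [0, 0, 3]
(up to reordering of blocks).

Per-block formulas:
  For a 2×2 Jordan block J_2(3): exp(t · J_2(3)) = e^(3t)·(I + t·N), where N is the 2×2 nilpotent shift.
  For a 1×1 block at λ = 3: exp(t · [3]) = [e^(3t)].

After assembling e^{tJ} and conjugating by P, we get:

e^{tA} =
  [exp(3*t), 3*t*exp(3*t), 6*t*exp(3*t)]
  [0, 2*t*exp(3*t) + exp(3*t), 4*t*exp(3*t)]
  [0, -t*exp(3*t), -2*t*exp(3*t) + exp(3*t)]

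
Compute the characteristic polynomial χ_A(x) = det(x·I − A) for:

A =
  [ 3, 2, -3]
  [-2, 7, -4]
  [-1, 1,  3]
x^3 - 13*x^2 + 56*x - 80

Expanding det(x·I − A) (e.g. by cofactor expansion or by noting that A is similar to its Jordan form J, which has the same characteristic polynomial as A) gives
  χ_A(x) = x^3 - 13*x^2 + 56*x - 80
which factors as (x - 5)*(x - 4)^2. The eigenvalues (with algebraic multiplicities) are λ = 4 with multiplicity 2, λ = 5 with multiplicity 1.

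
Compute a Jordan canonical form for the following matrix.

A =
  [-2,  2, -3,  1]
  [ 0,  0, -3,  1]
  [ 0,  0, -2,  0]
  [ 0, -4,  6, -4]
J_2(-2) ⊕ J_1(-2) ⊕ J_1(-2)

The characteristic polynomial is
  det(x·I − A) = x^4 + 8*x^3 + 24*x^2 + 32*x + 16 = (x + 2)^4

Eigenvalues and multiplicities (the geometric multiplicity of λ is n − rank(A − λI), which equals the number of Jordan blocks for λ):
  λ = -2: algebraic multiplicity = 4, geometric multiplicity = 3

Determining the block sizes for each eigenvalue:
  λ = -2: 3 blocks summing to 4 forces exactly one block of size 2 and the rest size 1 → block sizes [2, 1, 1]

Assembling the blocks gives a Jordan form
J =
  [-2,  1,  0,  0]
  [ 0, -2,  0,  0]
  [ 0,  0, -2,  0]
  [ 0,  0,  0, -2]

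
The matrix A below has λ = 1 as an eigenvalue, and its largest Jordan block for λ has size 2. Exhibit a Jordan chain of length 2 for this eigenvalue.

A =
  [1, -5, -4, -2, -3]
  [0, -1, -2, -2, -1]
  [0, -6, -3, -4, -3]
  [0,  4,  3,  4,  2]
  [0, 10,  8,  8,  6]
A Jordan chain for λ = 1 of length 2:
v_1 = (-2, 0, 0, 0, 0)ᵀ
v_2 = (0, 0, 1, -1, 0)ᵀ

Let N = A − (1)·I. We want v_2 with N^2 v_2 = 0 but N^1 v_2 ≠ 0; then v_{j-1} := N · v_j for j = 2, …, 2.

Pick v_2 = (0, 0, 1, -1, 0)ᵀ.
Then v_1 = N · v_2 = (-2, 0, 0, 0, 0)ᵀ.

Sanity check: (A − (1)·I) v_1 = (0, 0, 0, 0, 0)ᵀ = 0. ✓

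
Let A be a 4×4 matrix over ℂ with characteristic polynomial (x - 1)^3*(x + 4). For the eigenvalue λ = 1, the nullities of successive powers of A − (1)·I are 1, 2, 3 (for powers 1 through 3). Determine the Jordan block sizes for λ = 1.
Block sizes for λ = 1: [3]

From the dimensions of kernels of powers, the number of Jordan blocks of size at least j is d_j − d_{j−1} where d_j = dim ker(N^j) (with d_0 = 0). Computing the differences gives [1, 1, 1].
The number of blocks of size exactly k is (#blocks of size ≥ k) − (#blocks of size ≥ k + 1), so the partition is: 1 block(s) of size 3.
In nonincreasing order the block sizes are [3].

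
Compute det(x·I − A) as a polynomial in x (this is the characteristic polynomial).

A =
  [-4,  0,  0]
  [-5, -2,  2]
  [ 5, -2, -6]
x^3 + 12*x^2 + 48*x + 64

Expanding det(x·I − A) (e.g. by cofactor expansion or by noting that A is similar to its Jordan form J, which has the same characteristic polynomial as A) gives
  χ_A(x) = x^3 + 12*x^2 + 48*x + 64
which factors as (x + 4)^3. The eigenvalues (with algebraic multiplicities) are λ = -4 with multiplicity 3.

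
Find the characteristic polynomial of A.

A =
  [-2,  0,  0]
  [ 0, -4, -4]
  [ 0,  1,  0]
x^3 + 6*x^2 + 12*x + 8

Expanding det(x·I − A) (e.g. by cofactor expansion or by noting that A is similar to its Jordan form J, which has the same characteristic polynomial as A) gives
  χ_A(x) = x^3 + 6*x^2 + 12*x + 8
which factors as (x + 2)^3. The eigenvalues (with algebraic multiplicities) are λ = -2 with multiplicity 3.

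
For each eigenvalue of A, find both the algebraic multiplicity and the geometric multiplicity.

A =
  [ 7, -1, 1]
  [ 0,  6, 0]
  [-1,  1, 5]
λ = 6: alg = 3, geom = 2

Step 1 — factor the characteristic polynomial to read off the algebraic multiplicities:
  χ_A(x) = (x - 6)^3

Step 2 — compute geometric multiplicities via the rank-nullity identity g(λ) = n − rank(A − λI):
  rank(A − (6)·I) = 1, so dim ker(A − (6)·I) = n − 1 = 2

Summary:
  λ = 6: algebraic multiplicity = 3, geometric multiplicity = 2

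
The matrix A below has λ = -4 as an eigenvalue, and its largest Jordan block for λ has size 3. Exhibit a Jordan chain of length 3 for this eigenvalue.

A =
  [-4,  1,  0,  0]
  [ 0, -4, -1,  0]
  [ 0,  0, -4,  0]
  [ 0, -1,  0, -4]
A Jordan chain for λ = -4 of length 3:
v_1 = (-1, 0, 0, 1)ᵀ
v_2 = (0, -1, 0, 0)ᵀ
v_3 = (0, 0, 1, 0)ᵀ

Let N = A − (-4)·I. We want v_3 with N^3 v_3 = 0 but N^2 v_3 ≠ 0; then v_{j-1} := N · v_j for j = 3, …, 2.

Pick v_3 = (0, 0, 1, 0)ᵀ.
Then v_2 = N · v_3 = (0, -1, 0, 0)ᵀ.
Then v_1 = N · v_2 = (-1, 0, 0, 1)ᵀ.

Sanity check: (A − (-4)·I) v_1 = (0, 0, 0, 0)ᵀ = 0. ✓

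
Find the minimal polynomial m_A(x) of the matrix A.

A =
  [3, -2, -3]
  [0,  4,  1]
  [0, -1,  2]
x^3 - 9*x^2 + 27*x - 27

The characteristic polynomial is χ_A(x) = (x - 3)^3, so the eigenvalues are known. The minimal polynomial is
  m_A(x) = Π_λ (x − λ)^{k_λ}
where k_λ is the size of the *largest* Jordan block for λ (equivalently, the smallest k with (A − λI)^k v = 0 for every generalised eigenvector v of λ).

  λ = 3: largest Jordan block has size 3, contributing (x − 3)^3

So m_A(x) = (x - 3)^3 = x^3 - 9*x^2 + 27*x - 27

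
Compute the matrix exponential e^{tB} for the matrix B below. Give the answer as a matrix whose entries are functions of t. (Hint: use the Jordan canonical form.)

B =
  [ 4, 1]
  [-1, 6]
e^{tB} =
  [-t*exp(5*t) + exp(5*t), t*exp(5*t)]
  [-t*exp(5*t), t*exp(5*t) + exp(5*t)]

Strategy: write B = P · J · P⁻¹ where J is a Jordan canonical form, so e^{tB} = P · e^{tJ} · P⁻¹, and e^{tJ} can be computed block-by-block.

B has Jordan form
J =
  [5, 1]
  [0, 5]
(up to reordering of blocks).

Per-block formulas:
  For a 2×2 Jordan block J_2(5): exp(t · J_2(5)) = e^(5t)·(I + t·N), where N is the 2×2 nilpotent shift.

After assembling e^{tJ} and conjugating by P, we get:

e^{tB} =
  [-t*exp(5*t) + exp(5*t), t*exp(5*t)]
  [-t*exp(5*t), t*exp(5*t) + exp(5*t)]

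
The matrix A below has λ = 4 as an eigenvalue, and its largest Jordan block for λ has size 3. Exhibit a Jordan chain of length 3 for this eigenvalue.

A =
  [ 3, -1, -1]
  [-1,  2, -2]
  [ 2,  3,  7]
A Jordan chain for λ = 4 of length 3:
v_1 = (0, -1, 1)ᵀ
v_2 = (-1, -1, 2)ᵀ
v_3 = (1, 0, 0)ᵀ

Let N = A − (4)·I. We want v_3 with N^3 v_3 = 0 but N^2 v_3 ≠ 0; then v_{j-1} := N · v_j for j = 3, …, 2.

Pick v_3 = (1, 0, 0)ᵀ.
Then v_2 = N · v_3 = (-1, -1, 2)ᵀ.
Then v_1 = N · v_2 = (0, -1, 1)ᵀ.

Sanity check: (A − (4)·I) v_1 = (0, 0, 0)ᵀ = 0. ✓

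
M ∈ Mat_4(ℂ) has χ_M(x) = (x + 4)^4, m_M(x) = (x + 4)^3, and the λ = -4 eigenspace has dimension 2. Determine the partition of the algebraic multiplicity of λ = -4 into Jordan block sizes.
Block sizes for λ = -4: [3, 1]

Step 1 — from the characteristic polynomial, algebraic multiplicity of λ = -4 is 4. From dim ker(M − (-4)·I) = 2, there are exactly 2 Jordan blocks for λ = -4.
Step 2 — from the minimal polynomial, the factor (x + 4)^3 tells us the largest block for λ = -4 has size 3.
Step 3 — with total size 4, 2 blocks, and largest block 3, the block sizes (in nonincreasing order) are [3, 1].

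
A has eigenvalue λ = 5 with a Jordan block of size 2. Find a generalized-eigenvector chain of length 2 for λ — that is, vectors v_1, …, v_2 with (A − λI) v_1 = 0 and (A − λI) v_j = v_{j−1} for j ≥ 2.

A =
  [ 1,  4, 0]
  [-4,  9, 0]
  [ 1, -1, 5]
A Jordan chain for λ = 5 of length 2:
v_1 = (-4, -4, 1)ᵀ
v_2 = (1, 0, 0)ᵀ

Let N = A − (5)·I. We want v_2 with N^2 v_2 = 0 but N^1 v_2 ≠ 0; then v_{j-1} := N · v_j for j = 2, …, 2.

Pick v_2 = (1, 0, 0)ᵀ.
Then v_1 = N · v_2 = (-4, -4, 1)ᵀ.

Sanity check: (A − (5)·I) v_1 = (0, 0, 0)ᵀ = 0. ✓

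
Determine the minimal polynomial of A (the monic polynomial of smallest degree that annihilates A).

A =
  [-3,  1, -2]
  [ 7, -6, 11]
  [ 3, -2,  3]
x^3 + 6*x^2 + 12*x + 8

The characteristic polynomial is χ_A(x) = (x + 2)^3, so the eigenvalues are known. The minimal polynomial is
  m_A(x) = Π_λ (x − λ)^{k_λ}
where k_λ is the size of the *largest* Jordan block for λ (equivalently, the smallest k with (A − λI)^k v = 0 for every generalised eigenvector v of λ).

  λ = -2: largest Jordan block has size 3, contributing (x + 2)^3

So m_A(x) = (x + 2)^3 = x^3 + 6*x^2 + 12*x + 8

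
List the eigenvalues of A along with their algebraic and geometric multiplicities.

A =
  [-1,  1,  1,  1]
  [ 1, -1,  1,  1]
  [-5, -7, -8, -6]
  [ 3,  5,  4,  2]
λ = -2: alg = 4, geom = 2

Step 1 — factor the characteristic polynomial to read off the algebraic multiplicities:
  χ_A(x) = (x + 2)^4

Step 2 — compute geometric multiplicities via the rank-nullity identity g(λ) = n − rank(A − λI):
  rank(A − (-2)·I) = 2, so dim ker(A − (-2)·I) = n − 2 = 2

Summary:
  λ = -2: algebraic multiplicity = 4, geometric multiplicity = 2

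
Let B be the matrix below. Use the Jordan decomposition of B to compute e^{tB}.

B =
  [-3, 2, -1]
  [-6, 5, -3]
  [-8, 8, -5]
e^{tB} =
  [-2*t*exp(-t) + exp(-t), 2*t*exp(-t), -t*exp(-t)]
  [-6*t*exp(-t), 6*t*exp(-t) + exp(-t), -3*t*exp(-t)]
  [-8*t*exp(-t), 8*t*exp(-t), -4*t*exp(-t) + exp(-t)]

Strategy: write B = P · J · P⁻¹ where J is a Jordan canonical form, so e^{tB} = P · e^{tJ} · P⁻¹, and e^{tJ} can be computed block-by-block.

B has Jordan form
J =
  [-1,  1,  0]
  [ 0, -1,  0]
  [ 0,  0, -1]
(up to reordering of blocks).

Per-block formulas:
  For a 1×1 block at λ = -1: exp(t · [-1]) = [e^(-1t)].
  For a 2×2 Jordan block J_2(-1): exp(t · J_2(-1)) = e^(-1t)·(I + t·N), where N is the 2×2 nilpotent shift.

After assembling e^{tJ} and conjugating by P, we get:

e^{tB} =
  [-2*t*exp(-t) + exp(-t), 2*t*exp(-t), -t*exp(-t)]
  [-6*t*exp(-t), 6*t*exp(-t) + exp(-t), -3*t*exp(-t)]
  [-8*t*exp(-t), 8*t*exp(-t), -4*t*exp(-t) + exp(-t)]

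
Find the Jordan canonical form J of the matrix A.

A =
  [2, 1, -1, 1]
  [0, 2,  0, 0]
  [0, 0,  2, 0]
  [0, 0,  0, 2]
J_2(2) ⊕ J_1(2) ⊕ J_1(2)

The characteristic polynomial is
  det(x·I − A) = x^4 - 8*x^3 + 24*x^2 - 32*x + 16 = (x - 2)^4

Eigenvalues and multiplicities (the geometric multiplicity of λ is n − rank(A − λI), which equals the number of Jordan blocks for λ):
  λ = 2: algebraic multiplicity = 4, geometric multiplicity = 3

Determining the block sizes for each eigenvalue:
  λ = 2: 3 blocks summing to 4 forces exactly one block of size 2 and the rest size 1 → block sizes [2, 1, 1]

Assembling the blocks gives a Jordan form
J =
  [2, 1, 0, 0]
  [0, 2, 0, 0]
  [0, 0, 2, 0]
  [0, 0, 0, 2]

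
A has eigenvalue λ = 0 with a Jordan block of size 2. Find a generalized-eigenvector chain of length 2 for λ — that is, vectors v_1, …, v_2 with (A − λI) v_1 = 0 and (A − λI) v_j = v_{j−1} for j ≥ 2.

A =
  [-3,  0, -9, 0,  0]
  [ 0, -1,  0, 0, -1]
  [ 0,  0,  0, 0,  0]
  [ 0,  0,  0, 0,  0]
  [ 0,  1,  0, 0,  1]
A Jordan chain for λ = 0 of length 2:
v_1 = (0, -1, 0, 0, 1)ᵀ
v_2 = (0, 1, 0, 0, 0)ᵀ

Let N = A − (0)·I. We want v_2 with N^2 v_2 = 0 but N^1 v_2 ≠ 0; then v_{j-1} := N · v_j for j = 2, …, 2.

Pick v_2 = (0, 1, 0, 0, 0)ᵀ.
Then v_1 = N · v_2 = (0, -1, 0, 0, 1)ᵀ.

Sanity check: (A − (0)·I) v_1 = (0, 0, 0, 0, 0)ᵀ = 0. ✓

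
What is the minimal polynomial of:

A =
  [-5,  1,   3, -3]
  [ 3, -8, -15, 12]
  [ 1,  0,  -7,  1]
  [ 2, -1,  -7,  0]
x^2 + 10*x + 25

The characteristic polynomial is χ_A(x) = (x + 5)^4, so the eigenvalues are known. The minimal polynomial is
  m_A(x) = Π_λ (x − λ)^{k_λ}
where k_λ is the size of the *largest* Jordan block for λ (equivalently, the smallest k with (A − λI)^k v = 0 for every generalised eigenvector v of λ).

  λ = -5: largest Jordan block has size 2, contributing (x + 5)^2

So m_A(x) = (x + 5)^2 = x^2 + 10*x + 25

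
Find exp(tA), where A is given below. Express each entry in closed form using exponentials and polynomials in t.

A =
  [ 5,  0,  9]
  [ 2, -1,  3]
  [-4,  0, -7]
e^{tA} =
  [6*t*exp(-t) + exp(-t), 0, 9*t*exp(-t)]
  [2*t*exp(-t), exp(-t), 3*t*exp(-t)]
  [-4*t*exp(-t), 0, -6*t*exp(-t) + exp(-t)]

Strategy: write A = P · J · P⁻¹ where J is a Jordan canonical form, so e^{tA} = P · e^{tJ} · P⁻¹, and e^{tJ} can be computed block-by-block.

A has Jordan form
J =
  [-1,  1,  0]
  [ 0, -1,  0]
  [ 0,  0, -1]
(up to reordering of blocks).

Per-block formulas:
  For a 2×2 Jordan block J_2(-1): exp(t · J_2(-1)) = e^(-1t)·(I + t·N), where N is the 2×2 nilpotent shift.
  For a 1×1 block at λ = -1: exp(t · [-1]) = [e^(-1t)].

After assembling e^{tJ} and conjugating by P, we get:

e^{tA} =
  [6*t*exp(-t) + exp(-t), 0, 9*t*exp(-t)]
  [2*t*exp(-t), exp(-t), 3*t*exp(-t)]
  [-4*t*exp(-t), 0, -6*t*exp(-t) + exp(-t)]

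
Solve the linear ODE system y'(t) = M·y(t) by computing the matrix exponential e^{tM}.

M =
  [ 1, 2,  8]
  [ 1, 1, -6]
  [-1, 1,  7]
e^{tM} =
  [-t^2*exp(3*t) - 2*t*exp(3*t) + exp(3*t), 2*t*exp(3*t), 2*t^2*exp(3*t) + 8*t*exp(3*t)]
  [t^2*exp(3*t) + t*exp(3*t), -2*t*exp(3*t) + exp(3*t), -2*t^2*exp(3*t) - 6*t*exp(3*t)]
  [-t^2*exp(3*t)/2 - t*exp(3*t), t*exp(3*t), t^2*exp(3*t) + 4*t*exp(3*t) + exp(3*t)]

Strategy: write M = P · J · P⁻¹ where J is a Jordan canonical form, so e^{tM} = P · e^{tJ} · P⁻¹, and e^{tJ} can be computed block-by-block.

M has Jordan form
J =
  [3, 1, 0]
  [0, 3, 1]
  [0, 0, 3]
(up to reordering of blocks).

Per-block formulas:
  For a 3×3 Jordan block J_3(3): exp(t · J_3(3)) = e^(3t)·(I + t·N + (t^2/2)·N^2), where N is the 3×3 nilpotent shift.

After assembling e^{tJ} and conjugating by P, we get:

e^{tM} =
  [-t^2*exp(3*t) - 2*t*exp(3*t) + exp(3*t), 2*t*exp(3*t), 2*t^2*exp(3*t) + 8*t*exp(3*t)]
  [t^2*exp(3*t) + t*exp(3*t), -2*t*exp(3*t) + exp(3*t), -2*t^2*exp(3*t) - 6*t*exp(3*t)]
  [-t^2*exp(3*t)/2 - t*exp(3*t), t*exp(3*t), t^2*exp(3*t) + 4*t*exp(3*t) + exp(3*t)]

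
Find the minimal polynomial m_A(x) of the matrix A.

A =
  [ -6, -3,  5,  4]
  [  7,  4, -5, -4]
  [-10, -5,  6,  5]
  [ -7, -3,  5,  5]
x^3 - 8*x^2 + 13*x - 6

The characteristic polynomial is χ_A(x) = (x - 6)*(x - 1)^3, so the eigenvalues are known. The minimal polynomial is
  m_A(x) = Π_λ (x − λ)^{k_λ}
where k_λ is the size of the *largest* Jordan block for λ (equivalently, the smallest k with (A − λI)^k v = 0 for every generalised eigenvector v of λ).

  λ = 1: largest Jordan block has size 2, contributing (x − 1)^2
  λ = 6: largest Jordan block has size 1, contributing (x − 6)

So m_A(x) = (x - 6)*(x - 1)^2 = x^3 - 8*x^2 + 13*x - 6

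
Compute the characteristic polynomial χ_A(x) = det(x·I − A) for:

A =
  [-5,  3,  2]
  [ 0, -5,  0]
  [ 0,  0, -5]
x^3 + 15*x^2 + 75*x + 125

Expanding det(x·I − A) (e.g. by cofactor expansion or by noting that A is similar to its Jordan form J, which has the same characteristic polynomial as A) gives
  χ_A(x) = x^3 + 15*x^2 + 75*x + 125
which factors as (x + 5)^3. The eigenvalues (with algebraic multiplicities) are λ = -5 with multiplicity 3.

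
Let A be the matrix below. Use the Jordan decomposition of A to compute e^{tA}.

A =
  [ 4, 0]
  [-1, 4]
e^{tA} =
  [exp(4*t), 0]
  [-t*exp(4*t), exp(4*t)]

Strategy: write A = P · J · P⁻¹ where J is a Jordan canonical form, so e^{tA} = P · e^{tJ} · P⁻¹, and e^{tJ} can be computed block-by-block.

A has Jordan form
J =
  [4, 1]
  [0, 4]
(up to reordering of blocks).

Per-block formulas:
  For a 2×2 Jordan block J_2(4): exp(t · J_2(4)) = e^(4t)·(I + t·N), where N is the 2×2 nilpotent shift.

After assembling e^{tJ} and conjugating by P, we get:

e^{tA} =
  [exp(4*t), 0]
  [-t*exp(4*t), exp(4*t)]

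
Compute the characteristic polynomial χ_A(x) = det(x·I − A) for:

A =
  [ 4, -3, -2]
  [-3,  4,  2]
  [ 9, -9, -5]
x^3 - 3*x^2 + 3*x - 1

Expanding det(x·I − A) (e.g. by cofactor expansion or by noting that A is similar to its Jordan form J, which has the same characteristic polynomial as A) gives
  χ_A(x) = x^3 - 3*x^2 + 3*x - 1
which factors as (x - 1)^3. The eigenvalues (with algebraic multiplicities) are λ = 1 with multiplicity 3.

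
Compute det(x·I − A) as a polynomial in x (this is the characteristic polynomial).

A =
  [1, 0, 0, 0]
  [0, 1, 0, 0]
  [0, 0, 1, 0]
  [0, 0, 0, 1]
x^4 - 4*x^3 + 6*x^2 - 4*x + 1

Expanding det(x·I − A) (e.g. by cofactor expansion or by noting that A is similar to its Jordan form J, which has the same characteristic polynomial as A) gives
  χ_A(x) = x^4 - 4*x^3 + 6*x^2 - 4*x + 1
which factors as (x - 1)^4. The eigenvalues (with algebraic multiplicities) are λ = 1 with multiplicity 4.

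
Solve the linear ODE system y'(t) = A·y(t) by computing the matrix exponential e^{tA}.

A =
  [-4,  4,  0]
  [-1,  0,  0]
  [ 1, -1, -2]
e^{tA} =
  [-2*t*exp(-2*t) + exp(-2*t), 4*t*exp(-2*t), 0]
  [-t*exp(-2*t), 2*t*exp(-2*t) + exp(-2*t), 0]
  [-t^2*exp(-2*t)/2 + t*exp(-2*t), t^2*exp(-2*t) - t*exp(-2*t), exp(-2*t)]

Strategy: write A = P · J · P⁻¹ where J is a Jordan canonical form, so e^{tA} = P · e^{tJ} · P⁻¹, and e^{tJ} can be computed block-by-block.

A has Jordan form
J =
  [-2,  1,  0]
  [ 0, -2,  1]
  [ 0,  0, -2]
(up to reordering of blocks).

Per-block formulas:
  For a 3×3 Jordan block J_3(-2): exp(t · J_3(-2)) = e^(-2t)·(I + t·N + (t^2/2)·N^2), where N is the 3×3 nilpotent shift.

After assembling e^{tJ} and conjugating by P, we get:

e^{tA} =
  [-2*t*exp(-2*t) + exp(-2*t), 4*t*exp(-2*t), 0]
  [-t*exp(-2*t), 2*t*exp(-2*t) + exp(-2*t), 0]
  [-t^2*exp(-2*t)/2 + t*exp(-2*t), t^2*exp(-2*t) - t*exp(-2*t), exp(-2*t)]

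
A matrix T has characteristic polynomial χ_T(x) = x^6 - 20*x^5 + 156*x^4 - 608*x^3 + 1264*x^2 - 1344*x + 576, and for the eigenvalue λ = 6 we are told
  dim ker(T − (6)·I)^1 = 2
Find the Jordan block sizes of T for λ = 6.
Block sizes for λ = 6: [1, 1]

From the dimensions of kernels of powers, the number of Jordan blocks of size at least j is d_j − d_{j−1} where d_j = dim ker(N^j) (with d_0 = 0). Computing the differences gives [2].
The number of blocks of size exactly k is (#blocks of size ≥ k) − (#blocks of size ≥ k + 1), so the partition is: 2 block(s) of size 1.
In nonincreasing order the block sizes are [1, 1].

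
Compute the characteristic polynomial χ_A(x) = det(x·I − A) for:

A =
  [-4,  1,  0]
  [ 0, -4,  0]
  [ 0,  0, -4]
x^3 + 12*x^2 + 48*x + 64

Expanding det(x·I − A) (e.g. by cofactor expansion or by noting that A is similar to its Jordan form J, which has the same characteristic polynomial as A) gives
  χ_A(x) = x^3 + 12*x^2 + 48*x + 64
which factors as (x + 4)^3. The eigenvalues (with algebraic multiplicities) are λ = -4 with multiplicity 3.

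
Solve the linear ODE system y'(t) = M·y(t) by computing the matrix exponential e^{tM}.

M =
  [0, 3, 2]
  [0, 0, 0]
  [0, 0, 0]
e^{tM} =
  [1, 3*t, 2*t]
  [0, 1, 0]
  [0, 0, 1]

Strategy: write M = P · J · P⁻¹ where J is a Jordan canonical form, so e^{tM} = P · e^{tJ} · P⁻¹, and e^{tJ} can be computed block-by-block.

M has Jordan form
J =
  [0, 1, 0]
  [0, 0, 0]
  [0, 0, 0]
(up to reordering of blocks).

Per-block formulas:
  For a 2×2 Jordan block J_2(0): exp(t · J_2(0)) = e^(0t)·(I + t·N), where N is the 2×2 nilpotent shift.
  For a 1×1 block at λ = 0: exp(t · [0]) = [e^(0t)].

After assembling e^{tJ} and conjugating by P, we get:

e^{tM} =
  [1, 3*t, 2*t]
  [0, 1, 0]
  [0, 0, 1]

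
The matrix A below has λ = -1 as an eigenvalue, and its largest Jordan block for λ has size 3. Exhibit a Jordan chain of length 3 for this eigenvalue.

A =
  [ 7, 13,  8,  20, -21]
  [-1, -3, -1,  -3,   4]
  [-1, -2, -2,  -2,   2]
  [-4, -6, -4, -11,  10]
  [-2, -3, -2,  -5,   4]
A Jordan chain for λ = -1 of length 3:
v_1 = (5, -1, -1, -2, -1)ᵀ
v_2 = (8, -1, -1, -4, -2)ᵀ
v_3 = (1, 0, 0, 0, 0)ᵀ

Let N = A − (-1)·I. We want v_3 with N^3 v_3 = 0 but N^2 v_3 ≠ 0; then v_{j-1} := N · v_j for j = 3, …, 2.

Pick v_3 = (1, 0, 0, 0, 0)ᵀ.
Then v_2 = N · v_3 = (8, -1, -1, -4, -2)ᵀ.
Then v_1 = N · v_2 = (5, -1, -1, -2, -1)ᵀ.

Sanity check: (A − (-1)·I) v_1 = (0, 0, 0, 0, 0)ᵀ = 0. ✓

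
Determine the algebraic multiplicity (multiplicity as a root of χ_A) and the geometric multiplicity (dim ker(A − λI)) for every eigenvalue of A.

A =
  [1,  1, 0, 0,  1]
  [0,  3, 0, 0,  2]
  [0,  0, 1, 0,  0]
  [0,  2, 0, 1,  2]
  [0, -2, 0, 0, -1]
λ = 1: alg = 5, geom = 4

Step 1 — factor the characteristic polynomial to read off the algebraic multiplicities:
  χ_A(x) = (x - 1)^5

Step 2 — compute geometric multiplicities via the rank-nullity identity g(λ) = n − rank(A − λI):
  rank(A − (1)·I) = 1, so dim ker(A − (1)·I) = n − 1 = 4

Summary:
  λ = 1: algebraic multiplicity = 5, geometric multiplicity = 4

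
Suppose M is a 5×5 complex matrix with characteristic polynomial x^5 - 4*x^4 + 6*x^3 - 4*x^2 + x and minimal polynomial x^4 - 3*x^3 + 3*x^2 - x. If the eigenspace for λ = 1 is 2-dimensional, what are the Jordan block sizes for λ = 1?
Block sizes for λ = 1: [3, 1]

Step 1 — from the characteristic polynomial, algebraic multiplicity of λ = 1 is 4. From dim ker(M − (1)·I) = 2, there are exactly 2 Jordan blocks for λ = 1.
Step 2 — from the minimal polynomial, the factor (x − 1)^3 tells us the largest block for λ = 1 has size 3.
Step 3 — with total size 4, 2 blocks, and largest block 3, the block sizes (in nonincreasing order) are [3, 1].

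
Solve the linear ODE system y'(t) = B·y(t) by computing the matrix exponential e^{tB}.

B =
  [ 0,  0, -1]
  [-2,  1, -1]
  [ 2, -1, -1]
e^{tB} =
  [1 - t^2, t^2/2, t^2/2 - t]
  [-2*t^2 - 2*t, t^2 + t + 1, t^2 - t]
  [2*t, -t, 1 - t]

Strategy: write B = P · J · P⁻¹ where J is a Jordan canonical form, so e^{tB} = P · e^{tJ} · P⁻¹, and e^{tJ} can be computed block-by-block.

B has Jordan form
J =
  [0, 1, 0]
  [0, 0, 1]
  [0, 0, 0]
(up to reordering of blocks).

Per-block formulas:
  For a 3×3 Jordan block J_3(0): exp(t · J_3(0)) = e^(0t)·(I + t·N + (t^2/2)·N^2), where N is the 3×3 nilpotent shift.

After assembling e^{tJ} and conjugating by P, we get:

e^{tB} =
  [1 - t^2, t^2/2, t^2/2 - t]
  [-2*t^2 - 2*t, t^2 + t + 1, t^2 - t]
  [2*t, -t, 1 - t]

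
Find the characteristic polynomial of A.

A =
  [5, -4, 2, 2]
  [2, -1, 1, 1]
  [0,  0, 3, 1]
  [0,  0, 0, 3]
x^4 - 10*x^3 + 36*x^2 - 54*x + 27

Expanding det(x·I − A) (e.g. by cofactor expansion or by noting that A is similar to its Jordan form J, which has the same characteristic polynomial as A) gives
  χ_A(x) = x^4 - 10*x^3 + 36*x^2 - 54*x + 27
which factors as (x - 3)^3*(x - 1). The eigenvalues (with algebraic multiplicities) are λ = 1 with multiplicity 1, λ = 3 with multiplicity 3.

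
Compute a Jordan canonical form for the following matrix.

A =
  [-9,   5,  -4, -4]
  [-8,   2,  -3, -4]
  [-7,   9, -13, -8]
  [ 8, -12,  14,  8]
J_3(-4) ⊕ J_1(0)

The characteristic polynomial is
  det(x·I − A) = x^4 + 12*x^3 + 48*x^2 + 64*x = x*(x + 4)^3

Eigenvalues and multiplicities (the geometric multiplicity of λ is n − rank(A − λI), which equals the number of Jordan blocks for λ):
  λ = -4: algebraic multiplicity = 3, geometric multiplicity = 1
  λ = 0: algebraic multiplicity = 1, geometric multiplicity = 1

Determining the block sizes for each eigenvalue:
  λ = -4: one block (gm = 1), so the single block has size am = 3 → block sizes [3]
  λ = 0: one block (gm = 1), so the single block has size am = 1 → block sizes [1]

Assembling the blocks gives a Jordan form
J =
  [-4,  1,  0, 0]
  [ 0, -4,  1, 0]
  [ 0,  0, -4, 0]
  [ 0,  0,  0, 0]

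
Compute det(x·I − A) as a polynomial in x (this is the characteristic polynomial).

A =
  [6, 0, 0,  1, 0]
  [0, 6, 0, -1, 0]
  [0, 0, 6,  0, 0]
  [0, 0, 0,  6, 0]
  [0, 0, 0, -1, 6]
x^5 - 30*x^4 + 360*x^3 - 2160*x^2 + 6480*x - 7776

Expanding det(x·I − A) (e.g. by cofactor expansion or by noting that A is similar to its Jordan form J, which has the same characteristic polynomial as A) gives
  χ_A(x) = x^5 - 30*x^4 + 360*x^3 - 2160*x^2 + 6480*x - 7776
which factors as (x - 6)^5. The eigenvalues (with algebraic multiplicities) are λ = 6 with multiplicity 5.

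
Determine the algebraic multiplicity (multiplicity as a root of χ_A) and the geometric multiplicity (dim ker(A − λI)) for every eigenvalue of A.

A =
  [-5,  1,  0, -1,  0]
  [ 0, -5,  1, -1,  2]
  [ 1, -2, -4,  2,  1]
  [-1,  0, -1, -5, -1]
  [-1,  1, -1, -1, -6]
λ = -5: alg = 5, geom = 2

Step 1 — factor the characteristic polynomial to read off the algebraic multiplicities:
  χ_A(x) = (x + 5)^5

Step 2 — compute geometric multiplicities via the rank-nullity identity g(λ) = n − rank(A − λI):
  rank(A − (-5)·I) = 3, so dim ker(A − (-5)·I) = n − 3 = 2

Summary:
  λ = -5: algebraic multiplicity = 5, geometric multiplicity = 2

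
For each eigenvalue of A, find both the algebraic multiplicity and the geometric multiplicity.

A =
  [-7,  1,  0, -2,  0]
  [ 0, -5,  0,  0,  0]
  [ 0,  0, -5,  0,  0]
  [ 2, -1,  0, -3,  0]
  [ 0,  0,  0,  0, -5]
λ = -5: alg = 5, geom = 4

Step 1 — factor the characteristic polynomial to read off the algebraic multiplicities:
  χ_A(x) = (x + 5)^5

Step 2 — compute geometric multiplicities via the rank-nullity identity g(λ) = n − rank(A − λI):
  rank(A − (-5)·I) = 1, so dim ker(A − (-5)·I) = n − 1 = 4

Summary:
  λ = -5: algebraic multiplicity = 5, geometric multiplicity = 4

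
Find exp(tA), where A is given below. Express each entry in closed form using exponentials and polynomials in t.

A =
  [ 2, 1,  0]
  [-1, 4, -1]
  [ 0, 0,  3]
e^{tA} =
  [-t*exp(3*t) + exp(3*t), t*exp(3*t), -t^2*exp(3*t)/2]
  [-t*exp(3*t), t*exp(3*t) + exp(3*t), -t^2*exp(3*t)/2 - t*exp(3*t)]
  [0, 0, exp(3*t)]

Strategy: write A = P · J · P⁻¹ where J is a Jordan canonical form, so e^{tA} = P · e^{tJ} · P⁻¹, and e^{tJ} can be computed block-by-block.

A has Jordan form
J =
  [3, 1, 0]
  [0, 3, 1]
  [0, 0, 3]
(up to reordering of blocks).

Per-block formulas:
  For a 3×3 Jordan block J_3(3): exp(t · J_3(3)) = e^(3t)·(I + t·N + (t^2/2)·N^2), where N is the 3×3 nilpotent shift.

After assembling e^{tJ} and conjugating by P, we get:

e^{tA} =
  [-t*exp(3*t) + exp(3*t), t*exp(3*t), -t^2*exp(3*t)/2]
  [-t*exp(3*t), t*exp(3*t) + exp(3*t), -t^2*exp(3*t)/2 - t*exp(3*t)]
  [0, 0, exp(3*t)]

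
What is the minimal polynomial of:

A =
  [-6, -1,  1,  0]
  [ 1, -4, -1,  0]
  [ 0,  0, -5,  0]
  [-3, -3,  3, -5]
x^2 + 10*x + 25

The characteristic polynomial is χ_A(x) = (x + 5)^4, so the eigenvalues are known. The minimal polynomial is
  m_A(x) = Π_λ (x − λ)^{k_λ}
where k_λ is the size of the *largest* Jordan block for λ (equivalently, the smallest k with (A − λI)^k v = 0 for every generalised eigenvector v of λ).

  λ = -5: largest Jordan block has size 2, contributing (x + 5)^2

So m_A(x) = (x + 5)^2 = x^2 + 10*x + 25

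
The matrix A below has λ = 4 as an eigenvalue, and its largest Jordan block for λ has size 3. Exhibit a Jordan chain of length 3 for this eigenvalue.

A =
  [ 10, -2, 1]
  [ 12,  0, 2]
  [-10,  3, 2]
A Jordan chain for λ = 4 of length 3:
v_1 = (2, 4, -4)ᵀ
v_2 = (6, 12, -10)ᵀ
v_3 = (1, 0, 0)ᵀ

Let N = A − (4)·I. We want v_3 with N^3 v_3 = 0 but N^2 v_3 ≠ 0; then v_{j-1} := N · v_j for j = 3, …, 2.

Pick v_3 = (1, 0, 0)ᵀ.
Then v_2 = N · v_3 = (6, 12, -10)ᵀ.
Then v_1 = N · v_2 = (2, 4, -4)ᵀ.

Sanity check: (A − (4)·I) v_1 = (0, 0, 0)ᵀ = 0. ✓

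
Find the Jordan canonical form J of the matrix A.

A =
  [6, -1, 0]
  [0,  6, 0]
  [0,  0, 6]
J_2(6) ⊕ J_1(6)

The characteristic polynomial is
  det(x·I − A) = x^3 - 18*x^2 + 108*x - 216 = (x - 6)^3

Eigenvalues and multiplicities (the geometric multiplicity of λ is n − rank(A − λI), which equals the number of Jordan blocks for λ):
  λ = 6: algebraic multiplicity = 3, geometric multiplicity = 2

Determining the block sizes for each eigenvalue:
  λ = 6: 2 blocks summing to 3 forces exactly one block of size 2 and the rest size 1 → block sizes [2, 1]

Assembling the blocks gives a Jordan form
J =
  [6, 1, 0]
  [0, 6, 0]
  [0, 0, 6]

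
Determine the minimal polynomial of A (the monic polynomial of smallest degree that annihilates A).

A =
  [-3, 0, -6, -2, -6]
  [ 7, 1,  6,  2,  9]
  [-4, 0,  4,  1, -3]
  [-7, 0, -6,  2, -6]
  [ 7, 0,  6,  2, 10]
x^3 - 9*x^2 + 24*x - 16

The characteristic polynomial is χ_A(x) = (x - 4)^3*(x - 1)^2, so the eigenvalues are known. The minimal polynomial is
  m_A(x) = Π_λ (x − λ)^{k_λ}
where k_λ is the size of the *largest* Jordan block for λ (equivalently, the smallest k with (A − λI)^k v = 0 for every generalised eigenvector v of λ).

  λ = 1: largest Jordan block has size 1, contributing (x − 1)
  λ = 4: largest Jordan block has size 2, contributing (x − 4)^2

So m_A(x) = (x - 4)^2*(x - 1) = x^3 - 9*x^2 + 24*x - 16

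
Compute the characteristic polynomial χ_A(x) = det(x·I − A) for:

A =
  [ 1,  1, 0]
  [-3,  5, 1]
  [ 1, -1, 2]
x^3 - 8*x^2 + 21*x - 18

Expanding det(x·I − A) (e.g. by cofactor expansion or by noting that A is similar to its Jordan form J, which has the same characteristic polynomial as A) gives
  χ_A(x) = x^3 - 8*x^2 + 21*x - 18
which factors as (x - 3)^2*(x - 2). The eigenvalues (with algebraic multiplicities) are λ = 2 with multiplicity 1, λ = 3 with multiplicity 2.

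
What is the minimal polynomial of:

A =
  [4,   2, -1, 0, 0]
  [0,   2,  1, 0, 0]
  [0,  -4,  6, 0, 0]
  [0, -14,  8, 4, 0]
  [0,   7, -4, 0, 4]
x^3 - 12*x^2 + 48*x - 64

The characteristic polynomial is χ_A(x) = (x - 4)^5, so the eigenvalues are known. The minimal polynomial is
  m_A(x) = Π_λ (x − λ)^{k_λ}
where k_λ is the size of the *largest* Jordan block for λ (equivalently, the smallest k with (A − λI)^k v = 0 for every generalised eigenvector v of λ).

  λ = 4: largest Jordan block has size 3, contributing (x − 4)^3

So m_A(x) = (x - 4)^3 = x^3 - 12*x^2 + 48*x - 64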